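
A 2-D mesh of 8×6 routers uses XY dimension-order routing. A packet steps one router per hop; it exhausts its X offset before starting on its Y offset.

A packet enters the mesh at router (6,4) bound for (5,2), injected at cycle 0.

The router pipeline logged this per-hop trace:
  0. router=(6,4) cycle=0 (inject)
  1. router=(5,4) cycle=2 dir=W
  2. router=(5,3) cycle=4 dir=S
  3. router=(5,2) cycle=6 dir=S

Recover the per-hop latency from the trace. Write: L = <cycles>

Δcyc across hop 0→1: 2 − 0 = 2.
One hop costs L cycles, so L = 2.

L = 2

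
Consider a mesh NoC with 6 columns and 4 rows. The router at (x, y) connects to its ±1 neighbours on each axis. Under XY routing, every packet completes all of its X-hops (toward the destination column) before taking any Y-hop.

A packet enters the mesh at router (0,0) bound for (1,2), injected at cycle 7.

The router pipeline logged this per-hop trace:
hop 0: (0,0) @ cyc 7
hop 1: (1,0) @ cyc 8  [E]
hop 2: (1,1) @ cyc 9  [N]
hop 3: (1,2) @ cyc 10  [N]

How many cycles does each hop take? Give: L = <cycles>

Δcyc across hop 0→1: 8 − 7 = 1.
That increment is L by definition: L = 1.

L = 1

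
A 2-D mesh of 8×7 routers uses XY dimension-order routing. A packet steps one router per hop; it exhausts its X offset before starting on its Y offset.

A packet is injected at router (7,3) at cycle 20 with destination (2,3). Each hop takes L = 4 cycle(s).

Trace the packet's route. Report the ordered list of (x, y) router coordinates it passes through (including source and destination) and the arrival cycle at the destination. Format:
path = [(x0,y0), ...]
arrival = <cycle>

path = [(7,3), (6,3), (5,3), (4,3), (3,3), (2,3)]
arrival = 40

[0] x=7 y=3 t=20
[1] x=6 y=3 t=24 →W
[2] x=5 y=3 t=28 →W
[3] x=4 y=3 t=32 →W
[4] x=3 y=3 t=36 →W
[5] x=2 y=3 t=40 →W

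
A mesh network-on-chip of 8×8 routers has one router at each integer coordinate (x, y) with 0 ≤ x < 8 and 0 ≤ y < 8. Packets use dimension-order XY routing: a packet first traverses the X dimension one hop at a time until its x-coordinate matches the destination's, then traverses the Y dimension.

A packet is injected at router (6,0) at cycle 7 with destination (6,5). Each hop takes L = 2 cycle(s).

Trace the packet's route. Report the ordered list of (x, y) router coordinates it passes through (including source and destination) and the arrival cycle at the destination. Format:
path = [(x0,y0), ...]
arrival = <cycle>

[0] x=6 y=0 t=7
[1] x=6 y=1 t=9 →N
[2] x=6 y=2 t=11 →N
[3] x=6 y=3 t=13 →N
[4] x=6 y=4 t=15 →N
[5] x=6 y=5 t=17 →N

path = [(6,0), (6,1), (6,2), (6,3), (6,4), (6,5)]
arrival = 17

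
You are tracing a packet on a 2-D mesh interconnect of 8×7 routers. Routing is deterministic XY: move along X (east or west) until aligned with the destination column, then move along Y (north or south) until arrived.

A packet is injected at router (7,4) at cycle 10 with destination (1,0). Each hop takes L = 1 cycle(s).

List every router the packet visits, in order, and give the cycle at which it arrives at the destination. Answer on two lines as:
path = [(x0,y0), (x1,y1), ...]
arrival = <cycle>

path = [(7,4), (6,4), (5,4), (4,4), (3,4), (2,4), (1,4), (1,3), (1,2), (1,1), (1,0)]
arrival = 20

hop 0: (7,4) @ cyc 10
hop 1: (6,4) @ cyc 11  [W]
hop 2: (5,4) @ cyc 12  [W]
hop 3: (4,4) @ cyc 13  [W]
hop 4: (3,4) @ cyc 14  [W]
hop 5: (2,4) @ cyc 15  [W]
hop 6: (1,4) @ cyc 16  [W]
hop 7: (1,3) @ cyc 17  [S]
hop 8: (1,2) @ cyc 18  [S]
hop 9: (1,1) @ cyc 19  [S]
hop 10: (1,0) @ cyc 20  [S]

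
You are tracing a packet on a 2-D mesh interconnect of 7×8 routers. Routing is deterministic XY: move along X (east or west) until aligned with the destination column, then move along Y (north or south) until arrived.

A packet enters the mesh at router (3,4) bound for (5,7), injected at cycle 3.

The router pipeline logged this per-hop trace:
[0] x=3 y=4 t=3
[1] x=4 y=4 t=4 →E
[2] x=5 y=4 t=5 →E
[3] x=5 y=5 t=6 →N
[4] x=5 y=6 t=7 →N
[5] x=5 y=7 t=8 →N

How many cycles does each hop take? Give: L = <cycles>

Δcyc across hop 0→1: 4 − 3 = 1.
Each hop adds L, hence L = 1.

L = 1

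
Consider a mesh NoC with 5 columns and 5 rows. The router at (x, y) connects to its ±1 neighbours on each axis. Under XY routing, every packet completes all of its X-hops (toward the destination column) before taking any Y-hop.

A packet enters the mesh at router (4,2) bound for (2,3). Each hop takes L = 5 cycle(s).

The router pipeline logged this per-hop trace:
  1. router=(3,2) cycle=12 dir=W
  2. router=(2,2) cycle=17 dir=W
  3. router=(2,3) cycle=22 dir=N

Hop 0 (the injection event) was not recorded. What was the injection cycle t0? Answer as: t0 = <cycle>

cyc[1] = 12 and cyc[k] = t0 + k·L for every k.
t0 = cyc[1] − L = 12 − 5 = 7.

t0 = 7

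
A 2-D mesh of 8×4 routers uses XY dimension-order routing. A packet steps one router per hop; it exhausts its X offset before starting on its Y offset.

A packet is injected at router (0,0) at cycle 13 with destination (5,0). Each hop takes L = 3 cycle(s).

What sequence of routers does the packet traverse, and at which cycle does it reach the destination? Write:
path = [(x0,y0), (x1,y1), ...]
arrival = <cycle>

hop 0: (0,0) @ cyc 13
hop 1: (1,0) @ cyc 16  [E]
hop 2: (2,0) @ cyc 19  [E]
hop 3: (3,0) @ cyc 22  [E]
hop 4: (4,0) @ cyc 25  [E]
hop 5: (5,0) @ cyc 28  [E]

path = [(0,0), (1,0), (2,0), (3,0), (4,0), (5,0)]
arrival = 28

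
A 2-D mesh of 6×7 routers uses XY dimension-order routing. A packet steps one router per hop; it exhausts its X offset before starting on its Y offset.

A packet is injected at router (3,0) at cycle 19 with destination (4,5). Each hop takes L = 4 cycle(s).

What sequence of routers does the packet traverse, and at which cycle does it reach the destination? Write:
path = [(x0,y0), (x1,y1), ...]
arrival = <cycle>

t=19: at (3,0)
t=23: at (4,0) after E
t=27: at (4,1) after N
t=31: at (4,2) after N
t=35: at (4,3) after N
t=39: at (4,4) after N
t=43: at (4,5) after N

path = [(3,0), (4,0), (4,1), (4,2), (4,3), (4,4), (4,5)]
arrival = 43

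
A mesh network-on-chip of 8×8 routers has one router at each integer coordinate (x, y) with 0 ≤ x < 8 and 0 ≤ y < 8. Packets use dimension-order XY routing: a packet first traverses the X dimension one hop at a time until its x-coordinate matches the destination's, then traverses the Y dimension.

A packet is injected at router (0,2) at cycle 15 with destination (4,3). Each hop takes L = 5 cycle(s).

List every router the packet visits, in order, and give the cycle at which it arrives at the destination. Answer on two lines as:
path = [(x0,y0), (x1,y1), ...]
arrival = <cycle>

[0] x=0 y=2 t=15
[1] x=1 y=2 t=20 →E
[2] x=2 y=2 t=25 →E
[3] x=3 y=2 t=30 →E
[4] x=4 y=2 t=35 →E
[5] x=4 y=3 t=40 →N

path = [(0,2), (1,2), (2,2), (3,2), (4,2), (4,3)]
arrival = 40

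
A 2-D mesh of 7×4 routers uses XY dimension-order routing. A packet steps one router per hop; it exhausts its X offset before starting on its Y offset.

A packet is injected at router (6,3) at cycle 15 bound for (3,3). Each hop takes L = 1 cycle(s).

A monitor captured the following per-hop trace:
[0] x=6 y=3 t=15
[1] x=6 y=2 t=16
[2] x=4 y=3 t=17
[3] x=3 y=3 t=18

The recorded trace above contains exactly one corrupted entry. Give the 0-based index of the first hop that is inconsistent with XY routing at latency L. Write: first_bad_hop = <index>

first_bad_hop = 1

  1: Δx=+0 Δy=-1 Δt=1 [BAD: Y-move but x=6≠3]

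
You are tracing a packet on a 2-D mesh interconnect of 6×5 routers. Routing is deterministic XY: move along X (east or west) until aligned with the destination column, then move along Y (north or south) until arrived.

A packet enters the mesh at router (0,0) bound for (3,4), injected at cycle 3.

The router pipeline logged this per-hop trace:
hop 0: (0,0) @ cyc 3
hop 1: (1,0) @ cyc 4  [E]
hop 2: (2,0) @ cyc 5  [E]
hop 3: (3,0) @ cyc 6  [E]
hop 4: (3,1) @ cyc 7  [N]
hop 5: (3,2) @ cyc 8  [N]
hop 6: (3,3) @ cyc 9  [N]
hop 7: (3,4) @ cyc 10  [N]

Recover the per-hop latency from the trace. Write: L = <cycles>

Δcyc across hop 0→1: 4 − 3 = 1.
Per-hop latency L = Δcyc = 1.

L = 1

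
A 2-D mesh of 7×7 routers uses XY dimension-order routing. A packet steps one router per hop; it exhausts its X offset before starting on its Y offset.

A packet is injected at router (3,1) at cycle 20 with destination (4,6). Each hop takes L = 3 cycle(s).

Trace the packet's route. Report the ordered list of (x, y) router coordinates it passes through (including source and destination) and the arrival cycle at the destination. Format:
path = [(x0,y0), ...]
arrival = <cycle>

hop 0: (3,1) @ cyc 20
hop 1: (4,1) @ cyc 23  [E]
hop 2: (4,2) @ cyc 26  [N]
hop 3: (4,3) @ cyc 29  [N]
hop 4: (4,4) @ cyc 32  [N]
hop 5: (4,5) @ cyc 35  [N]
hop 6: (4,6) @ cyc 38  [N]

path = [(3,1), (4,1), (4,2), (4,3), (4,4), (4,5), (4,6)]
arrival = 38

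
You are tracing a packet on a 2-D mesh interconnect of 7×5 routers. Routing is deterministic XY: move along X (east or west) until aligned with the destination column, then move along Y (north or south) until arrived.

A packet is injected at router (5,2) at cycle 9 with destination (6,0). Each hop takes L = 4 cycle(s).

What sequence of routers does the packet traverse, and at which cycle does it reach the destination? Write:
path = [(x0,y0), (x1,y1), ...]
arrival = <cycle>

#0 — 5,2 | c9
#1 — 6,2 | c13 | E
#2 — 6,1 | c17 | S
#3 — 6,0 | c21 | S

path = [(5,2), (6,2), (6,1), (6,0)]
arrival = 21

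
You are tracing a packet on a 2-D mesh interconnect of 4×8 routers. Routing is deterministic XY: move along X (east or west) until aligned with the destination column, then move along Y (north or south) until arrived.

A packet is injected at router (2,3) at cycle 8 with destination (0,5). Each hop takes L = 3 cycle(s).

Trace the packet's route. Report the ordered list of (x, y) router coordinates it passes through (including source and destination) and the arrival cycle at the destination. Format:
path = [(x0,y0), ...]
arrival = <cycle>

hop 0: (2,3) @ cyc 8
hop 1: (1,3) @ cyc 11  [W]
hop 2: (0,3) @ cyc 14  [W]
hop 3: (0,4) @ cyc 17  [N]
hop 4: (0,5) @ cyc 20  [N]

path = [(2,3), (1,3), (0,3), (0,4), (0,5)]
arrival = 20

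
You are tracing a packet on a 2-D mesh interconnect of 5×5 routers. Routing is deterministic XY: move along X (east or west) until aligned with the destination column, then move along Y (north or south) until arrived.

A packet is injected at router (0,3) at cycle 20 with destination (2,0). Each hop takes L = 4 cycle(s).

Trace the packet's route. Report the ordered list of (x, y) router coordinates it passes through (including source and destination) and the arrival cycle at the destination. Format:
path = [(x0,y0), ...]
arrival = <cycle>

src (0,3)  cyc=20
E→(1,3)  cyc=24
E→(2,3)  cyc=28
S→(2,2)  cyc=32
S→(2,1)  cyc=36
S→(2,0)  cyc=40

path = [(0,3), (1,3), (2,3), (2,2), (2,1), (2,0)]
arrival = 40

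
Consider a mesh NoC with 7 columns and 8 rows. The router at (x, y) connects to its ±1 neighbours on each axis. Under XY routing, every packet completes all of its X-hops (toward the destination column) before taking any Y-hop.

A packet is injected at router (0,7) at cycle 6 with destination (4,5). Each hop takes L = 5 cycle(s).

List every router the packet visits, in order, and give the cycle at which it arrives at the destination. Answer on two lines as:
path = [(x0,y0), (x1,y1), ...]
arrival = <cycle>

path = [(0,7), (1,7), (2,7), (3,7), (4,7), (4,6), (4,5)]
arrival = 36

t=6: at (0,7)
t=11: at (1,7) after E
t=16: at (2,7) after E
t=21: at (3,7) after E
t=26: at (4,7) after E
t=31: at (4,6) after S
t=36: at (4,5) after S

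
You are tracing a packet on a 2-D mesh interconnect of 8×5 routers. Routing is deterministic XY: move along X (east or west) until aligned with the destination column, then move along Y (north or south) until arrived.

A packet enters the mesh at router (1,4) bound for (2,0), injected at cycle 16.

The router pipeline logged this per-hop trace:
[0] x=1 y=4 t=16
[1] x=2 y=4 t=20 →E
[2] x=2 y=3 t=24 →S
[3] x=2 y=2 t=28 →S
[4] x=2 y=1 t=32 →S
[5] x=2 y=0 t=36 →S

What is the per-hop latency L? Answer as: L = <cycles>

cyc[1] − cyc[0] = 20 − 16 = 4.
One hop costs L cycles, so L = 4.

L = 4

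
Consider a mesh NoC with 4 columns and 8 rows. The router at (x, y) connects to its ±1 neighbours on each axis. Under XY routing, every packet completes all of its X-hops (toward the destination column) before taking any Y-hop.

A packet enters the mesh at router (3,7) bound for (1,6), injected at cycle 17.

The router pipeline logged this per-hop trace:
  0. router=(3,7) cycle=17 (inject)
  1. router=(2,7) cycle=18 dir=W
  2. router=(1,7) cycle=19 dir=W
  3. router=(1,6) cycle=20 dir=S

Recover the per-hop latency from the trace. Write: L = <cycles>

Δcyc across hop 0→1: 18 − 17 = 1.
Per-hop latency L = Δcyc = 1.

L = 1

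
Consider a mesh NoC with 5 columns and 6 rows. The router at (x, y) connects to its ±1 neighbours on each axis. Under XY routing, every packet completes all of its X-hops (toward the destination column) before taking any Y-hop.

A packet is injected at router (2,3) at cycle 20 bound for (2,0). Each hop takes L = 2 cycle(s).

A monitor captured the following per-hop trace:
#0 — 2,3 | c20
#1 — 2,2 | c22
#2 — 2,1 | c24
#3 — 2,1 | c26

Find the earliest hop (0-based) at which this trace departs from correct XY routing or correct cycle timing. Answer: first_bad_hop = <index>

check 1→ d=(0,-1) cyc+2: ok
check 2→ d=(0,-1) cyc+2: ok
check 3→ d=(0,0) cyc+2: BAD: non-unit step

first_bad_hop = 3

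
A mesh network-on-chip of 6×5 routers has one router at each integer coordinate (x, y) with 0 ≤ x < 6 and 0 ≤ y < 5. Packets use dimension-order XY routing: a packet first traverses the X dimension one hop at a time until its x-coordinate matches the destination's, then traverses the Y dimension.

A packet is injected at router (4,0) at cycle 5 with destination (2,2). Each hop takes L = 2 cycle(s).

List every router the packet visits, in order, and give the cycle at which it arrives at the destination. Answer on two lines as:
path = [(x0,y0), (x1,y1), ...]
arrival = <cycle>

#0 — 4,0 | c5
#1 — 3,0 | c7 | W
#2 — 2,0 | c9 | W
#3 — 2,1 | c11 | N
#4 — 2,2 | c13 | N

path = [(4,0), (3,0), (2,0), (2,1), (2,2)]
arrival = 13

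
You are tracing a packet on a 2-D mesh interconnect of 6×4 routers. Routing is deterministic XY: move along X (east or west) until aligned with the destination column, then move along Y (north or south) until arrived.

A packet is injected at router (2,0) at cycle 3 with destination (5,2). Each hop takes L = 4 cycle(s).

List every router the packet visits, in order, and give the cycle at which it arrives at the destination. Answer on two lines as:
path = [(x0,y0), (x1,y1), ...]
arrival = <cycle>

path = [(2,0), (3,0), (4,0), (5,0), (5,1), (5,2)]
arrival = 23

t=3: at (2,0)
t=7: at (3,0) after E
t=11: at (4,0) after E
t=15: at (5,0) after E
t=19: at (5,1) after N
t=23: at (5,2) after N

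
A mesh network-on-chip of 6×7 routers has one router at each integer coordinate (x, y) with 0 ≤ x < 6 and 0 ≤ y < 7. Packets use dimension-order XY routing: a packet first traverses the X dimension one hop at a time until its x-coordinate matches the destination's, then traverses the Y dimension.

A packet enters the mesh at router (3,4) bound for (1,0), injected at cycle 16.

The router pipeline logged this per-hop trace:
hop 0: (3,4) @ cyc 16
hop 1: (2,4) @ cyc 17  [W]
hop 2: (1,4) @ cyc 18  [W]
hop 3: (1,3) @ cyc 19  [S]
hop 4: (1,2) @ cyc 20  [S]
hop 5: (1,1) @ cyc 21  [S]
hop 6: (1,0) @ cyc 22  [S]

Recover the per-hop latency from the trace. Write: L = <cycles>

L = 1

From hop 0 (16) to hop 1 (17): +1 cycles.
Per-hop latency L = Δcyc = 1.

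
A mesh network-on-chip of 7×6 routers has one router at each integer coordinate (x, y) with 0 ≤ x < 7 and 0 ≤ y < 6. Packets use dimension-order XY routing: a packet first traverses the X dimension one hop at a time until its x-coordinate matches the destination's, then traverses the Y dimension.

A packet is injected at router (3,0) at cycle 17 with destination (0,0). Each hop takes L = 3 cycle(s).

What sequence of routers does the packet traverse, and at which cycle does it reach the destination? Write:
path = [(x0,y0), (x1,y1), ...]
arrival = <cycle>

t=17: at (3,0)
t=20: at (2,0) after W
t=23: at (1,0) after W
t=26: at (0,0) after W

path = [(3,0), (2,0), (1,0), (0,0)]
arrival = 26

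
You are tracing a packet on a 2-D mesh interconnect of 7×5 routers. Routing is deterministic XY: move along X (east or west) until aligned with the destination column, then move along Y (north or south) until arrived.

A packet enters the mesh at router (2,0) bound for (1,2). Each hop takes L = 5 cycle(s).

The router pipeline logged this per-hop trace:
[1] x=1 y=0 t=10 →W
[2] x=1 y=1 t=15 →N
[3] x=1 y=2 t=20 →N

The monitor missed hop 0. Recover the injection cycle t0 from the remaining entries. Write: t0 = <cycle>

At hop 1 the cycle is 10; in general cyc_k = t0 + kL.
Subtract one hop: t0 = 10 − 5 = 5.

t0 = 5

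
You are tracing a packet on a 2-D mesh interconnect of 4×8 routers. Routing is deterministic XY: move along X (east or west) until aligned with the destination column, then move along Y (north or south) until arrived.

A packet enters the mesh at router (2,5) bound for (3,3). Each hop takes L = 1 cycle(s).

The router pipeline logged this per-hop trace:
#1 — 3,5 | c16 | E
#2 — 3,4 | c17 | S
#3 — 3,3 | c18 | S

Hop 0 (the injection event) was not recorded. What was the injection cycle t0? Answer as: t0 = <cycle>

t0 = 15

cyc[1] = 16 and cyc[k] = t0 + k·L for every k.
Subtract one hop: t0 = 16 − 1 = 15.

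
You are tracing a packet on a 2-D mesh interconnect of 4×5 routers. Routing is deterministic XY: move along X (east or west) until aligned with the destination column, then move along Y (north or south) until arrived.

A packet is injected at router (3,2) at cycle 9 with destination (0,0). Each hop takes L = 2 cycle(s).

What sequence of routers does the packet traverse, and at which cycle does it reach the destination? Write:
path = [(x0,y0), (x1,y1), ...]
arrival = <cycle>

path = [(3,2), (2,2), (1,2), (0,2), (0,1), (0,0)]
arrival = 19

#0 — 3,2 | c9
#1 — 2,2 | c11 | W
#2 — 1,2 | c13 | W
#3 — 0,2 | c15 | W
#4 — 0,1 | c17 | S
#5 — 0,0 | c19 | S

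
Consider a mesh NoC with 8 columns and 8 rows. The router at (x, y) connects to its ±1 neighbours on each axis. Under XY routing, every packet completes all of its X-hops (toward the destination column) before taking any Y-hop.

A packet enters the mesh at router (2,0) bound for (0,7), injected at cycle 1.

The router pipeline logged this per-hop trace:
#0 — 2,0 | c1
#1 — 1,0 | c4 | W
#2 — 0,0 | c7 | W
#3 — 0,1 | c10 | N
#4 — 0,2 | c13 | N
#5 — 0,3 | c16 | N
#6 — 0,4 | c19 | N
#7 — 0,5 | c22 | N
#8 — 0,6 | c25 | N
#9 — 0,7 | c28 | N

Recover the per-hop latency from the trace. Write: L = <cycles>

L = 3

Δcyc across hop 0→1: 4 − 1 = 3.
Each hop adds L, hence L = 3.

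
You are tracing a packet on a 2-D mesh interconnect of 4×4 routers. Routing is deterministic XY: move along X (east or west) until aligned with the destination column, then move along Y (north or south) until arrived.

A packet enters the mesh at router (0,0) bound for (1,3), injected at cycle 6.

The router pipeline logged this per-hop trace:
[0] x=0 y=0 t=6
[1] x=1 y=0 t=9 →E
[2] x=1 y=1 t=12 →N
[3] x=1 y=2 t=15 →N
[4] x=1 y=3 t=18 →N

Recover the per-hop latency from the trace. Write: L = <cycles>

From hop 0 (6) to hop 1 (9): +3 cycles.
That increment is L by definition: L = 3.

L = 3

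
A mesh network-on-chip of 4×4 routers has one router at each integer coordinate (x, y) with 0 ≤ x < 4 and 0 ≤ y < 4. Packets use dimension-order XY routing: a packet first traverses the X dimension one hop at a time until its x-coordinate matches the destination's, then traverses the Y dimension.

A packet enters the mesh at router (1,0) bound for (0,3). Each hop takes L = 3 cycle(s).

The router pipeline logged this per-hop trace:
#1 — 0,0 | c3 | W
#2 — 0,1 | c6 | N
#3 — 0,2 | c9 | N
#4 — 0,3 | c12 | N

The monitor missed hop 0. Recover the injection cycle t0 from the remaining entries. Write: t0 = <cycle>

Hop 1 reached at cycle 3; hop k is at t0 + k·L.
Therefore t0 = 3 − L = 0.

t0 = 0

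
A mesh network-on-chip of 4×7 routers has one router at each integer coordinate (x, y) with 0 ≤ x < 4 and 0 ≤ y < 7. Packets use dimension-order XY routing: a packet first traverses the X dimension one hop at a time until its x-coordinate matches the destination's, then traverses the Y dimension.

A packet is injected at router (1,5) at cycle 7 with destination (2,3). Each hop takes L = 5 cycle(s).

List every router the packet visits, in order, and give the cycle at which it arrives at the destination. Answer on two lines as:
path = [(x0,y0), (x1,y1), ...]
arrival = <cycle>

t=7: at (1,5)
t=12: at (2,5) after E
t=17: at (2,4) after S
t=22: at (2,3) after S

path = [(1,5), (2,5), (2,4), (2,3)]
arrival = 22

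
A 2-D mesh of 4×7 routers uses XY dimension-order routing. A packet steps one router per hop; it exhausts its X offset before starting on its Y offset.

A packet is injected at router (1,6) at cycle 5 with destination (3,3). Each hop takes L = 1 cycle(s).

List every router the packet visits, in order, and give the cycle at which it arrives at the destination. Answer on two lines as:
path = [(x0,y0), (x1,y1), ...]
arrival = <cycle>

path = [(1,6), (2,6), (3,6), (3,5), (3,4), (3,3)]
arrival = 10

[0] x=1 y=6 t=5
[1] x=2 y=6 t=6 →E
[2] x=3 y=6 t=7 →E
[3] x=3 y=5 t=8 →S
[4] x=3 y=4 t=9 →S
[5] x=3 y=3 t=10 →S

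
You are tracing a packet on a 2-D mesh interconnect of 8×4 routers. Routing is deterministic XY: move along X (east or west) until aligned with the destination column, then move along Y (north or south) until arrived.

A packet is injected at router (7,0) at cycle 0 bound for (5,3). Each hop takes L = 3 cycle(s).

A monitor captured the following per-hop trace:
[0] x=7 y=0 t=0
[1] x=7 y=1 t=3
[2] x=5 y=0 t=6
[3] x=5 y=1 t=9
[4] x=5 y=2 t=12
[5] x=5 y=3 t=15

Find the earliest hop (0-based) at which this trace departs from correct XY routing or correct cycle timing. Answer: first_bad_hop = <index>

first_bad_hop = 1

check 1→ d=(0,1) cyc+3: BAD: Y-move but x=7≠5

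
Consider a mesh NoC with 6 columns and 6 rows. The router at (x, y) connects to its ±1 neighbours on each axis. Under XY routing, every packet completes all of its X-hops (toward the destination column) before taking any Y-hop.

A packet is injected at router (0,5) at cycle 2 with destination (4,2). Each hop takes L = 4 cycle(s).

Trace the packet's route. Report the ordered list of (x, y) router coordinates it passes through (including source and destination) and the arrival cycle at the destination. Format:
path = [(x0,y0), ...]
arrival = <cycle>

#0 — 0,5 | c2
#1 — 1,5 | c6 | E
#2 — 2,5 | c10 | E
#3 — 3,5 | c14 | E
#4 — 4,5 | c18 | E
#5 — 4,4 | c22 | S
#6 — 4,3 | c26 | S
#7 — 4,2 | c30 | S

path = [(0,5), (1,5), (2,5), (3,5), (4,5), (4,4), (4,3), (4,2)]
arrival = 30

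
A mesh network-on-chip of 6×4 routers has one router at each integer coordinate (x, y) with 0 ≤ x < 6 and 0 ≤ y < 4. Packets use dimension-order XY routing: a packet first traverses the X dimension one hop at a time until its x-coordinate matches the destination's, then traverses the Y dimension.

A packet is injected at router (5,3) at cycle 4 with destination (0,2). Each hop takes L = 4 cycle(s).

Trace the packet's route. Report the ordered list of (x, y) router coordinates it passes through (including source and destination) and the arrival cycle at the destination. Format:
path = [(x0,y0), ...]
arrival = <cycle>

[0] x=5 y=3 t=4
[1] x=4 y=3 t=8 →W
[2] x=3 y=3 t=12 →W
[3] x=2 y=3 t=16 →W
[4] x=1 y=3 t=20 →W
[5] x=0 y=3 t=24 →W
[6] x=0 y=2 t=28 →S

path = [(5,3), (4,3), (3,3), (2,3), (1,3), (0,3), (0,2)]
arrival = 28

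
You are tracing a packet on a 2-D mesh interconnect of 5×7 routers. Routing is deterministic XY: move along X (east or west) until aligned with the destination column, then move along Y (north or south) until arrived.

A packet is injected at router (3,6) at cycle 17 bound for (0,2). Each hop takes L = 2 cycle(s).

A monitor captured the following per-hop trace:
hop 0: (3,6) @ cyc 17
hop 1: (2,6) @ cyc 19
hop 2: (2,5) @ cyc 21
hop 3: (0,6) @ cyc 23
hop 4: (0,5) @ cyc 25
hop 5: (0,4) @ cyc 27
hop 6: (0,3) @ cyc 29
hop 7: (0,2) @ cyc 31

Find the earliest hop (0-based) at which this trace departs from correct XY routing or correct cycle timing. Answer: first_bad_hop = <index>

hop 1: step (-1,+0), +2 cyc — ok
hop 2: step (+0,-1), +2 cyc — BAD: Y-move but x=2≠0

first_bad_hop = 2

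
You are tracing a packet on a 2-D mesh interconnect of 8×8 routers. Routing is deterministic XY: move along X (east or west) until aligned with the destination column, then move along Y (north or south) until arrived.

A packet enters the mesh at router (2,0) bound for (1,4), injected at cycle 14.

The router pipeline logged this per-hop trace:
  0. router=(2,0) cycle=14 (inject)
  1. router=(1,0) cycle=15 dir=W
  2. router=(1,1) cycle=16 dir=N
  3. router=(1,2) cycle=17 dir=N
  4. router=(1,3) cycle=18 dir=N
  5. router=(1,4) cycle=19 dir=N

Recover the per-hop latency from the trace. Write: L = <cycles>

L = 1

Between hops 0 and 1 the cycle counter advances 15 − 14 = 1.
Each hop adds L, hence L = 1.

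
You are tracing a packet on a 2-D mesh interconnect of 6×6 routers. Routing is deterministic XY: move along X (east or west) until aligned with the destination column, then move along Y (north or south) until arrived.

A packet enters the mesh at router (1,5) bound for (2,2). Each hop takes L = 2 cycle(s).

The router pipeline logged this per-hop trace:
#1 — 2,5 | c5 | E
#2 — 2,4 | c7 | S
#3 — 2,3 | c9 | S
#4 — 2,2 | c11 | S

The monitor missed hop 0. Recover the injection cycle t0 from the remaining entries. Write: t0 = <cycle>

t0 = 3

cyc[1] = 5 and cyc[k] = t0 + k·L for every k.
Subtract one hop: t0 = 5 − 2 = 3.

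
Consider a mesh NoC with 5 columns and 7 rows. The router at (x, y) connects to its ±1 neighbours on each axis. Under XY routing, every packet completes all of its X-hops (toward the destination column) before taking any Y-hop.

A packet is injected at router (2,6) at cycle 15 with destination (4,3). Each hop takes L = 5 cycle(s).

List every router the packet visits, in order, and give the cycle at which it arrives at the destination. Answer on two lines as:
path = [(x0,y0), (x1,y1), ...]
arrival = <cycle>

path = [(2,6), (3,6), (4,6), (4,5), (4,4), (4,3)]
arrival = 40

src (2,6)  cyc=15
E→(3,6)  cyc=20
E→(4,6)  cyc=25
S→(4,5)  cyc=30
S→(4,4)  cyc=35
S→(4,3)  cyc=40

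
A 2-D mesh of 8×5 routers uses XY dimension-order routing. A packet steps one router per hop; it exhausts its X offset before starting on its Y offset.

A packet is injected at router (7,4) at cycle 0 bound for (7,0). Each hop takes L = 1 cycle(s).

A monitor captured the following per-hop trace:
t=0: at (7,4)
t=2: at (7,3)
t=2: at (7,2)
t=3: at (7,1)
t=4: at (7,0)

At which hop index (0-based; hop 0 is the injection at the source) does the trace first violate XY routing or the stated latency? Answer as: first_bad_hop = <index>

first_bad_hop = 1

  1: Δx=+0 Δy=-1 Δt=2 [BAD: Δcyc=2≠L]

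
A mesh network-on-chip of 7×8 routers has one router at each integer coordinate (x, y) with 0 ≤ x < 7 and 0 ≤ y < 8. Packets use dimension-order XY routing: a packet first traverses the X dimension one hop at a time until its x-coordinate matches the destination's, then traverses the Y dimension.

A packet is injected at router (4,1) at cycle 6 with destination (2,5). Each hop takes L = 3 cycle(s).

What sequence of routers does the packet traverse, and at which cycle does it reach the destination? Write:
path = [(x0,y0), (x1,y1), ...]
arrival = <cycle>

path = [(4,1), (3,1), (2,1), (2,2), (2,3), (2,4), (2,5)]
arrival = 24

#0 — 4,1 | c6
#1 — 3,1 | c9 | W
#2 — 2,1 | c12 | W
#3 — 2,2 | c15 | N
#4 — 2,3 | c18 | N
#5 — 2,4 | c21 | N
#6 — 2,5 | c24 | N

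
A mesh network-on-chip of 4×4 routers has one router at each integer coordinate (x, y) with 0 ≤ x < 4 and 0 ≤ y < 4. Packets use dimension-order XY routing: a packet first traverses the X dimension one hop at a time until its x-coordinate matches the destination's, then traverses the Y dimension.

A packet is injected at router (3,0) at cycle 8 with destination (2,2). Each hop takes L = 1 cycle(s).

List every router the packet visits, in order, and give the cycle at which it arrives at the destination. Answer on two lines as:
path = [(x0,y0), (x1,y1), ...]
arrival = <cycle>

path = [(3,0), (2,0), (2,1), (2,2)]
arrival = 11

t=8: at (3,0)
t=9: at (2,0) after W
t=10: at (2,1) after N
t=11: at (2,2) after N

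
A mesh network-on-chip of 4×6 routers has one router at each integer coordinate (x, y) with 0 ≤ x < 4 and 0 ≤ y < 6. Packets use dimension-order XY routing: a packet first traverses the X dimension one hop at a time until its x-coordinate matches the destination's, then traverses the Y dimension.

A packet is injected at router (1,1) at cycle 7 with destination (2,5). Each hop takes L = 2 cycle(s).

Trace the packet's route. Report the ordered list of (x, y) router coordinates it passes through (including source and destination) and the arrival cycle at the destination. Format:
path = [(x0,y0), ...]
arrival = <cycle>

path = [(1,1), (2,1), (2,2), (2,3), (2,4), (2,5)]
arrival = 17

src (1,1)  cyc=7
E→(2,1)  cyc=9
N→(2,2)  cyc=11
N→(2,3)  cyc=13
N→(2,4)  cyc=15
N→(2,5)  cyc=17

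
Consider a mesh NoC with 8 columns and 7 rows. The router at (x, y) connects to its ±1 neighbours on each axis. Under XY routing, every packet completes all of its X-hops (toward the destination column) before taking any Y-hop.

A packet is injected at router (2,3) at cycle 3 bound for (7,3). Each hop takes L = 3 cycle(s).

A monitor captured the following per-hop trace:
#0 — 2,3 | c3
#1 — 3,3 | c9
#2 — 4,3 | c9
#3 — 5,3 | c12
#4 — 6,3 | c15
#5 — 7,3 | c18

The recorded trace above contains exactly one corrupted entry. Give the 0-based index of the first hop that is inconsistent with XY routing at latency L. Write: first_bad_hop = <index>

hop 1: step (+1,+0), +6 cyc — BAD: Δcyc=6≠L

first_bad_hop = 1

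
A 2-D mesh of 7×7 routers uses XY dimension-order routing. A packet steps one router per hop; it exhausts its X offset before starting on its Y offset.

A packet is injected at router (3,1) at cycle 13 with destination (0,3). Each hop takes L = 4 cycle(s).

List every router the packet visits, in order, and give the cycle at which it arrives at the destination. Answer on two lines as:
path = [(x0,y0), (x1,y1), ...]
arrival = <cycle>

path = [(3,1), (2,1), (1,1), (0,1), (0,2), (0,3)]
arrival = 33

[0] x=3 y=1 t=13
[1] x=2 y=1 t=17 →W
[2] x=1 y=1 t=21 →W
[3] x=0 y=1 t=25 →W
[4] x=0 y=2 t=29 →N
[5] x=0 y=3 t=33 →N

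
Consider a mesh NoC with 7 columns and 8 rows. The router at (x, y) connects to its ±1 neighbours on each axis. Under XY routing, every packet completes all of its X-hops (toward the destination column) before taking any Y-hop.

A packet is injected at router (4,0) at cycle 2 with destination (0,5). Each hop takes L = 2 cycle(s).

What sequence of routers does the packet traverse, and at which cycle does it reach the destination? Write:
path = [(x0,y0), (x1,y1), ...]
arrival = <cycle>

path = [(4,0), (3,0), (2,0), (1,0), (0,0), (0,1), (0,2), (0,3), (0,4), (0,5)]
arrival = 20

#0 — 4,0 | c2
#1 — 3,0 | c4 | W
#2 — 2,0 | c6 | W
#3 — 1,0 | c8 | W
#4 — 0,0 | c10 | W
#5 — 0,1 | c12 | N
#6 — 0,2 | c14 | N
#7 — 0,3 | c16 | N
#8 — 0,4 | c18 | N
#9 — 0,5 | c20 | N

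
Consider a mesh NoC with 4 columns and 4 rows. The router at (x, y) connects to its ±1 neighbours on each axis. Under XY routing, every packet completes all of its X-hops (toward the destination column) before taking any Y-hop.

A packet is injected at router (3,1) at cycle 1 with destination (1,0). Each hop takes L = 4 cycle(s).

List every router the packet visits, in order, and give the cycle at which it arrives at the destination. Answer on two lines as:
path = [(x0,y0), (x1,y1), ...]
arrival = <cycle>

path = [(3,1), (2,1), (1,1), (1,0)]
arrival = 13

  0. router=(3,1) cycle=1 (inject)
  1. router=(2,1) cycle=5 dir=W
  2. router=(1,1) cycle=9 dir=W
  3. router=(1,0) cycle=13 dir=S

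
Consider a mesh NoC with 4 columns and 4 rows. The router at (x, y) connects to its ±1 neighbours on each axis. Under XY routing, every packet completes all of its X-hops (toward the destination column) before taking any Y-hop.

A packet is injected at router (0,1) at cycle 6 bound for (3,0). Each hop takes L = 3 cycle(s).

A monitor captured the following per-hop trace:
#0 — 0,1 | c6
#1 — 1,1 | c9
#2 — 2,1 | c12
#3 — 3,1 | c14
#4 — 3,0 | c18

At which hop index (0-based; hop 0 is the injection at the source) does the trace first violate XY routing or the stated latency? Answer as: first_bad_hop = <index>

first_bad_hop = 3

[1] (+1,+0) / 3c ⇒ ok
[2] (+1,+0) / 3c ⇒ ok
[3] (+1,+0) / 2c ⇒ BAD: Δcyc=2≠L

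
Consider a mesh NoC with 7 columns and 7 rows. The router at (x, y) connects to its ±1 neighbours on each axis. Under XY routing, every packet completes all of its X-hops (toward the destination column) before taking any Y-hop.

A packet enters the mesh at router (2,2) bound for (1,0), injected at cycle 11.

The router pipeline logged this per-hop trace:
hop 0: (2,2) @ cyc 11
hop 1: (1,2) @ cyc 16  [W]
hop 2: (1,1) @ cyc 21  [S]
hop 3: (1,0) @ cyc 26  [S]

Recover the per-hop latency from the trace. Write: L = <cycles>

L = 5

From hop 0 (11) to hop 1 (16): +5 cycles.
That increment is L by definition: L = 5.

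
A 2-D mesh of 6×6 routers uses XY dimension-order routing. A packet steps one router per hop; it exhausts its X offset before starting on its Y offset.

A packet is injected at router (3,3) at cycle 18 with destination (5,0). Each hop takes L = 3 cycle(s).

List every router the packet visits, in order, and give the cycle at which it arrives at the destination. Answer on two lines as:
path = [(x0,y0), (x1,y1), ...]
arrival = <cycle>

path = [(3,3), (4,3), (5,3), (5,2), (5,1), (5,0)]
arrival = 33

#0 — 3,3 | c18
#1 — 4,3 | c21 | E
#2 — 5,3 | c24 | E
#3 — 5,2 | c27 | S
#4 — 5,1 | c30 | S
#5 — 5,0 | c33 | S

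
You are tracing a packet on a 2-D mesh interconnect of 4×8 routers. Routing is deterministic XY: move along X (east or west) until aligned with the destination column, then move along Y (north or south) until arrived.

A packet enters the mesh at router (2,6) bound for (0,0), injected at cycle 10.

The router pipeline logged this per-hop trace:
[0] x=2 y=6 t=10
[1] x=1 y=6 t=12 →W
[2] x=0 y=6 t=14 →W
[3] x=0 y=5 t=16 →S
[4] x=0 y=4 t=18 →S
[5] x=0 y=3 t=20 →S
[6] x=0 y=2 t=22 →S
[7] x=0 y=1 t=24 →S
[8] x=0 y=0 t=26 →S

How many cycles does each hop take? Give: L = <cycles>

L = 2

Between hops 0 and 1 the cycle counter advances 12 − 10 = 2.
One hop costs L cycles, so L = 2.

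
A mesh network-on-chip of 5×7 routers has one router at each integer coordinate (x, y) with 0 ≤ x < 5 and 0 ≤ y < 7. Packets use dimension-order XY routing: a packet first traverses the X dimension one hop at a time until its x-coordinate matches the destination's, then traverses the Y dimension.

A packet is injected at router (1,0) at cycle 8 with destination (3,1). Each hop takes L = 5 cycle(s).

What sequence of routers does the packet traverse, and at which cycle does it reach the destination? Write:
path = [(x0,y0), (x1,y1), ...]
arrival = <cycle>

t=8: at (1,0)
t=13: at (2,0) after E
t=18: at (3,0) after E
t=23: at (3,1) after N

path = [(1,0), (2,0), (3,0), (3,1)]
arrival = 23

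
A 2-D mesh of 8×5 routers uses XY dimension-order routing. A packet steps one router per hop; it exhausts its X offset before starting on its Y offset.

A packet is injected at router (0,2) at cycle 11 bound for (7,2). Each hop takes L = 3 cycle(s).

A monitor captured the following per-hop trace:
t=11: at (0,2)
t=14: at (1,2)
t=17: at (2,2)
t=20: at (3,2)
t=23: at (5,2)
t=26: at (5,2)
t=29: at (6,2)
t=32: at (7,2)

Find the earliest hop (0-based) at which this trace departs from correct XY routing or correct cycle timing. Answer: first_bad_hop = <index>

[1] (+1,+0) / 3c ⇒ ok
[2] (+1,+0) / 3c ⇒ ok
[3] (+1,+0) / 3c ⇒ ok
[4] (+2,+0) / 3c ⇒ BAD: non-unit step

first_bad_hop = 4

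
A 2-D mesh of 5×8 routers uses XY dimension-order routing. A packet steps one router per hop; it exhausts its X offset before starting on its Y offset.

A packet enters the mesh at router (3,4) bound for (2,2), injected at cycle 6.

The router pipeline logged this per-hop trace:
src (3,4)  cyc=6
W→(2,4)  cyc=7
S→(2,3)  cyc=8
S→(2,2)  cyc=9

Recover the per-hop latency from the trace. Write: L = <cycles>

L = 1

Δcyc across hop 0→1: 7 − 6 = 1.
That increment is L by definition: L = 1.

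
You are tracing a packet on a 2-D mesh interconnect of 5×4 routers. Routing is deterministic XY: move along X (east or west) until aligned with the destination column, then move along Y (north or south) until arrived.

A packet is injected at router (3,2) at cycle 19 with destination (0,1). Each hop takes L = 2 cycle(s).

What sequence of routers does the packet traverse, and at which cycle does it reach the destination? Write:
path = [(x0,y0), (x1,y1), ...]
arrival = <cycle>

path = [(3,2), (2,2), (1,2), (0,2), (0,1)]
arrival = 27

  0. router=(3,2) cycle=19 (inject)
  1. router=(2,2) cycle=21 dir=W
  2. router=(1,2) cycle=23 dir=W
  3. router=(0,2) cycle=25 dir=W
  4. router=(0,1) cycle=27 dir=S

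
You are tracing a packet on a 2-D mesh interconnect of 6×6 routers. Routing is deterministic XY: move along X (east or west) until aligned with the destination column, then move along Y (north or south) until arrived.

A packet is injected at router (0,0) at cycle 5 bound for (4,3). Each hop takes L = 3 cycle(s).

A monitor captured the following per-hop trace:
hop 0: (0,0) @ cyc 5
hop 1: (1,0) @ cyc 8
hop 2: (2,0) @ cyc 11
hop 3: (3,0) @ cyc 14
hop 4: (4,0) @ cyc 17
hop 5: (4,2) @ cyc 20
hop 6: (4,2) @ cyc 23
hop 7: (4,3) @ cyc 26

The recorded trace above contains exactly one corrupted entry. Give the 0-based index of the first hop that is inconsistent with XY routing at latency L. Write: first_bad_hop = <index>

check 1→ d=(1,0) cyc+3: ok
check 2→ d=(1,0) cyc+3: ok
check 3→ d=(1,0) cyc+3: ok
check 4→ d=(1,0) cyc+3: ok
check 5→ d=(0,2) cyc+3: BAD: non-unit step

first_bad_hop = 5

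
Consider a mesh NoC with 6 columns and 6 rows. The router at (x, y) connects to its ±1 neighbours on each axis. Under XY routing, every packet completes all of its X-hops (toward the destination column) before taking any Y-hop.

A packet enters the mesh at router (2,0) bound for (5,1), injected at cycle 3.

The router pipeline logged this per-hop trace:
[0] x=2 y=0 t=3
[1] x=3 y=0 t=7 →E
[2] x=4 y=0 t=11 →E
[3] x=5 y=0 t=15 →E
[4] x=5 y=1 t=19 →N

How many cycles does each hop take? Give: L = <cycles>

Δcyc across hop 0→1: 7 − 3 = 4.
That increment is L by definition: L = 4.

L = 4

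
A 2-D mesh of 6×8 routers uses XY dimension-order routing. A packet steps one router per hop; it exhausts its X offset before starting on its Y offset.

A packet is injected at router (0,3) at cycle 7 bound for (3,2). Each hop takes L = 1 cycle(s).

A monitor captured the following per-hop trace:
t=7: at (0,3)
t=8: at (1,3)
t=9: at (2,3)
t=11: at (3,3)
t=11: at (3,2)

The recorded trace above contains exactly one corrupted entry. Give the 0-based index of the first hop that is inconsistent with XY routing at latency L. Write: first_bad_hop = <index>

first_bad_hop = 3

hop 1: step (+1,+0), +1 cyc — ok
hop 2: step (+1,+0), +1 cyc — ok
hop 3: step (+1,+0), +2 cyc — BAD: Δcyc=2≠L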